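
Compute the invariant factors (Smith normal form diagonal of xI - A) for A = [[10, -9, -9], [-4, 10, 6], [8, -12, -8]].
x - 4, (x - 4)^2

The Jordan structure of A has elementary divisors (x - 4)^2, (x - 4). Arranging the block sizes at each eigenvalue in decreasing order and taking row products gives the invariant factors.

Invariant factors (smallest first, each dividing the next): x - 4, (x - 4)^2.

Check: the last factor (x - 4)^2 is the minimal polynomial, and the product (x - 4)^3 is the characteristic polynomial.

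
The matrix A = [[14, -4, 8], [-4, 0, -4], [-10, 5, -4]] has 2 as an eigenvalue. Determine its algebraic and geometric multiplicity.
algebraic multiplicity 2, geometric multiplicity 1

The characteristic polynomial is (x - 6)(x - 2)^2, so the factor x - 2 appears with exponent 2: the algebraic multiplicity is 2.

rank(A - 2I) = 2, so the eigenspace has dimension 3 - 2 = 1: the geometric multiplicity is 1.

Since 1 < 2, A is not diagonalizable.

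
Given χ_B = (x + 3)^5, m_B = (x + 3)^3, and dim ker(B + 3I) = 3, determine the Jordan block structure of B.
λ = -3: algebraic multiplicity 5 (exponent in χ_B), largest block size 3 (exponent in m_B), 3 blocks (geometric multiplicity). These force block sizes [3, 1, 1].

Jordan blocks: (-3, 3), (-3, 1), (-3, 1)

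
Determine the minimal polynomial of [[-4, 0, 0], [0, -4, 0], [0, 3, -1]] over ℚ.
m_A(x) = (x + 1)(x + 4)

The characteristic polynomial factors as (x + 1)(x + 4)^2. The minimal polynomial is ∏(x - λ)^{k_λ} where k_λ is the size of the largest Jordan block at λ.

For λ = -4: rank(A + 4I) = 1, and the largest Jordan block has size 1 (the smallest k with rank((A + 4I)^k) = rank((A + 4I)^(k+1))).
For λ = -1: rank(A + I) = 2, and the largest Jordan block has size 1 (the smallest k with rank((A + I)^k) = rank((A + I)^(k+1))).

So m_A(x) = (x + 1)(x + 4).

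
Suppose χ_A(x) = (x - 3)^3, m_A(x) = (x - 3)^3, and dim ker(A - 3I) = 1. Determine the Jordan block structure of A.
λ = 3: algebraic multiplicity 3 (exponent in χ_A), largest block size 3 (exponent in m_A), 1 block (geometric multiplicity). This forces block sizes [3].

Jordan blocks: (3, 3)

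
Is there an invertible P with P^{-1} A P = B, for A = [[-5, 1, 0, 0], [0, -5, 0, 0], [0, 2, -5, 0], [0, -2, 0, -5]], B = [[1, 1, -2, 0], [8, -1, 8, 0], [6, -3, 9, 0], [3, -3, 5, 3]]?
No.

trace(A) = -20 but trace(B) = 12. The trace is a similarity invariant, so A and B are not similar.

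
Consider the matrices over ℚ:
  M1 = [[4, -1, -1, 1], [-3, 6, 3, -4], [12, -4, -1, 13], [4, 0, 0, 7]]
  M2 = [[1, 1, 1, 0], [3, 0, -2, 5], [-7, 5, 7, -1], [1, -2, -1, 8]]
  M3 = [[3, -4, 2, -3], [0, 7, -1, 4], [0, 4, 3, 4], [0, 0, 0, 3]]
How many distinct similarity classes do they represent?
Characteristic polynomials: χ_{M1} = (x - 5)^2(x - 3)^2, χ_{M2} = (x - 5)^2(x - 3)^2, χ_{M3} = (x - 5)^2(x - 3)^2.

{M1, M2, M3}: invariant factors (x - 5)^2(x - 3)^2.

Matrices are similar if and only if their invariant-factor lists agree; the partition into similarity classes is {M1, M2, M3}.

1 class: {M1, M2, M3}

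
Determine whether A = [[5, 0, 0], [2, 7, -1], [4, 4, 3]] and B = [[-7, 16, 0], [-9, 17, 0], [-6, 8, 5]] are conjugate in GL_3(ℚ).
Yes.

Two matrices over a field are similar if and only if they have the same invariant factors.

Both A and B have characteristic polynomial (x - 5)^3 and minimal polynomial (x - 5)^2. Computing further, both have invariant factors x - 5, (x - 5)^2. Hence A and B are similar.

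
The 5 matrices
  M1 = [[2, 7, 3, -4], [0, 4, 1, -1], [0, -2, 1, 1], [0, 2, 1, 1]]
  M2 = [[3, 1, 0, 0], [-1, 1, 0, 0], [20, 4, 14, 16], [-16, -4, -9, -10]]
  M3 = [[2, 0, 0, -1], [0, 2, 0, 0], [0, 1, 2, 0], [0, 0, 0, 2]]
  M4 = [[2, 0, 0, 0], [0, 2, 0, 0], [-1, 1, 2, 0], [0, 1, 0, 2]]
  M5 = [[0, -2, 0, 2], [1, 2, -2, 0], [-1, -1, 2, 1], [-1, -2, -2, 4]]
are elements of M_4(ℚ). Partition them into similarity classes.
1 class: {M1, M2, M3, M4, M5}

Characteristic polynomials: χ_{M1} = (x - 2)^4, χ_{M2} = (x - 2)^4, χ_{M3} = (x - 2)^4, χ_{M4} = (x - 2)^4, χ_{M5} = (x - 2)^4.

{M1, M2, M3, M4, M5}: invariant factors (x - 2)^2, (x - 2)^2.

Matrices are similar if and only if their invariant-factor lists agree; the partition into similarity classes is {M1, M2, M3, M4, M5}.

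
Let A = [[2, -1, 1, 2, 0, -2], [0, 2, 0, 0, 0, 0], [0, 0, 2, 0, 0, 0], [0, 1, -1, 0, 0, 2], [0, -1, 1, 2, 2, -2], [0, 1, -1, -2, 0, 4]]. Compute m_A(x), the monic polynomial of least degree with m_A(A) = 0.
m_A(x) = (x - 2)^2

The characteristic polynomial factors as (x - 2)^6. The minimal polynomial is ∏(x - λ)^{k_λ} where k_λ is the size of the largest Jordan block at λ.

For λ = 2: rank(A - 2I) = 1, and the largest Jordan block has size 2 (the smallest k with rank((A - 2I)^k) = rank((A - 2I)^(k+1))).

So m_A(x) = (x - 2)^2.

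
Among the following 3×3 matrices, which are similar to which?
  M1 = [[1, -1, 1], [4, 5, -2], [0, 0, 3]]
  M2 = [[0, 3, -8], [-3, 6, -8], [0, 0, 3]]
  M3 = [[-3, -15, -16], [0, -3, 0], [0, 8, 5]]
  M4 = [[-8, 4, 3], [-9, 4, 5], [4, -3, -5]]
3 classes: {M1, M2}, {M3}, {M4}

Characteristic polynomials: χ_{M1} = (x - 3)^3, χ_{M2} = (x - 3)^3, χ_{M3} = (x - 5)(x + 3)^2, χ_{M4} = (x + 3)^3.

{M1, M2}: invariant factors x - 3, (x - 3)^2.

{M3}: invariant factors (x - 5)(x + 3)^2.

{M4}: invariant factors (x + 3)^3.

Matrices are similar if and only if their invariant-factor lists agree; the partition into similarity classes is {M1, M2}, {M3}, {M4}.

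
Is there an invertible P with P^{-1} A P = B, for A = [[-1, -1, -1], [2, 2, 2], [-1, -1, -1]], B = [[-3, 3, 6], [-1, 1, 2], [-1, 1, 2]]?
Yes.

Two matrices over a field are similar if and only if they have the same invariant factors.

Both A and B have characteristic polynomial x^3 and minimal polynomial x^2. Computing further, both have invariant factors x, x^2. Hence A and B are similar.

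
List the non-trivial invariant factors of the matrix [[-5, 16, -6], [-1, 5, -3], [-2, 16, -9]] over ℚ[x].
The Jordan structure of A has elementary divisors (x + 3)^2, (x + 3). Arranging the block sizes at each eigenvalue in decreasing order and taking row products gives the invariant factors.

Invariant factors (smallest first, each dividing the next): x + 3, (x + 3)^2.

Check: the last factor (x + 3)^2 is the minimal polynomial, and the product (x + 3)^3 is the characteristic polynomial.

x + 3, (x + 3)^2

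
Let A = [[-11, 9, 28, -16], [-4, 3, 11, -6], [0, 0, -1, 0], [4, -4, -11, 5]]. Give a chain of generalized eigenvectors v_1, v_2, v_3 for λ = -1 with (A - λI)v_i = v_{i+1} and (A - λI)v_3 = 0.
We seek v_1 ∈ ker((A + I)^3) \ ker((A + I)^2), then set v_{i+1} = (A + I) v_i.

One such chain is v_1 = [[6, 2, 1, -1]]^T, v_2 = [[2, 1, 0, -1]]^T, v_3 = [[5, 2, 0, -2]]^T. Check: (A + I) v_3 = [[0, 0, 0, 0]]^T = 0.

v_1 = [[6, 2, 1, -1]]^T, v_2 = [[2, 1, 0, -1]]^T, v_3 = [[5, 2, 0, -2]]^T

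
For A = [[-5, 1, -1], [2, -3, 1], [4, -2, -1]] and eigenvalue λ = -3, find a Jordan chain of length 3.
v_1 = [[1, 0, -1]]^T, v_2 = [[-1, 1, 2]]^T, v_3 = [[1, 0, -2]]^T

We seek v_1 ∈ ker((A + 3I)^3) \ ker((A + 3I)^2), then set v_{i+1} = (A + 3I) v_i.

One such chain is v_1 = [[1, 0, -1]]^T, v_2 = [[-1, 1, 2]]^T, v_3 = [[1, 0, -2]]^T. Check: (A + 3I) v_3 = [[0, 0, 0]]^T = 0.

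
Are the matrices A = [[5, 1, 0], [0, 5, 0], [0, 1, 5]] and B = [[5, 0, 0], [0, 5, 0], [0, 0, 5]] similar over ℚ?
No.

Both have characteristic polynomial (x - 5)^3, but the minimal polynomial of A is (x - 5)^2 while the minimal polynomial of B is x - 5. The minimal polynomial is a similarity invariant, so A and B are not similar.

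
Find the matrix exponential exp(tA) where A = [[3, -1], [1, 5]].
A has Jordan form J = [[4, 1], [0, 4]] with A = PJP^{-1}, so e^{tA} = P e^{tJ} P^{-1}.

For a Jordan block J_k(λ), e^{tJ_k(λ)} = e^{λt} · (I + tN + t^2 N^2/2! + ... + t^{k-1} N^{k-1}/(k-1)!) where N is the nilpotent superdiagonal part.

Assembling the blocks and conjugating back gives the entries of e^{tA} as shown above.

e^{tA} = [[(1 - t)*e^{4*t}, -t*e^{4*t}], [t*e^{4*t}, (t + 1)*e^{4*t}]]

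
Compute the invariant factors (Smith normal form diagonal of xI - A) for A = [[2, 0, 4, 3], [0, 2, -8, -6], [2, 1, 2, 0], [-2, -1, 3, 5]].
(x - 5)(x - 2)^3

The Jordan structure of A has elementary divisors (x - 2)^3, (x - 5). Arranging the block sizes at each eigenvalue in decreasing order and taking row products gives the invariant factors.

Invariant factors (smallest first, each dividing the next): (x - 5)(x - 2)^3.

Check: the last factor (x - 5)(x - 2)^3 is the minimal polynomial, and the product (x - 5)(x - 2)^3 is the characteristic polynomial.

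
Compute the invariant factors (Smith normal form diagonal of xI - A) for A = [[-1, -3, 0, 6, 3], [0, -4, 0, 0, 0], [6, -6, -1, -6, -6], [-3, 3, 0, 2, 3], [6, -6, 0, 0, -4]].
The Jordan structure of A has elementary divisors (x + 4), (x + 4), (x + 1), (x + 1), (x - 2). Arranging the block sizes at each eigenvalue in decreasing order and taking row products gives the invariant factors.

Invariant factors (smallest first, each dividing the next): (x + 1)(x + 4), (x - 2)(x + 1)(x + 4).

Check: the last factor (x - 2)(x + 1)(x + 4) is the minimal polynomial, and the product (x - 2)(x + 1)^2(x + 4)^2 is the characteristic polynomial.

(x + 1)(x + 4), (x - 2)(x + 1)(x + 4)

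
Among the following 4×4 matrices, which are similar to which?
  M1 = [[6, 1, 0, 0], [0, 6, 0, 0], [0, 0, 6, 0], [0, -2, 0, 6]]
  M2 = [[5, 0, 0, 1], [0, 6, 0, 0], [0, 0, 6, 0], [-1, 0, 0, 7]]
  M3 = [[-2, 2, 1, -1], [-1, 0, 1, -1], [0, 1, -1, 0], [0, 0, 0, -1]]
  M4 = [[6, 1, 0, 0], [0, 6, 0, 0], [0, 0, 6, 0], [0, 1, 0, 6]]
2 classes: {M1, M2, M4}, {M3}

Characteristic polynomials: χ_{M1} = (x - 6)^4, χ_{M2} = (x - 6)^4, χ_{M3} = (x + 1)^4, χ_{M4} = (x - 6)^4.

{M1, M2, M4}: invariant factors x - 6, x - 6, (x - 6)^2.

{M3}: invariant factors x + 1, (x + 1)^3.

Matrices are similar if and only if their invariant-factor lists agree; the partition into similarity classes is {M1, M2, M4}, {M3}.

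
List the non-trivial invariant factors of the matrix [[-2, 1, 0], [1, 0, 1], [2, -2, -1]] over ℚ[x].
(x + 1)^3

The Jordan structure of A has elementary divisors (x + 1)^3. Arranging the block sizes at each eigenvalue in decreasing order and taking row products gives the invariant factors.

Invariant factors (smallest first, each dividing the next): (x + 1)^3.

Check: the last factor (x + 1)^3 is the minimal polynomial, and the product (x + 1)^3 is the characteristic polynomial.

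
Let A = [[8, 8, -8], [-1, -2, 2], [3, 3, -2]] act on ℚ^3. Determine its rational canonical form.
R = [[0, 0, -8], [1, 0, 2], [0, 1, 4]]

The invariant factors of A (the non-unit diagonal entries of the Smith normal form of xI - A over ℚ[x]) are (x - 4)(x^2 - 2), each dividing the next. The characteristic polynomial is their product, (x - 4)(x^2 - 2).

The rational canonical form is the block-diagonal matrix of companion matrices C(f_i):
R = [[0, 0, -8], [1, 0, 2], [0, 1, 4]].

Note the characteristic polynomial does not split into linear factors over ℚ, so A has no Jordan form over ℚ; the rational canonical form exists over any field.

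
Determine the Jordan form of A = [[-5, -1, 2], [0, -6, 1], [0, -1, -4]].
J = [[-5, 1, 0], [0, -5, 1], [0, 0, -5]]

The characteristic polynomial is det(xI - A) = (x + 5)^3, so the eigenvalues are -5 (algebraic multiplicity 3).

For λ = -5: rank(A + 5I) = 2, rank((A + 5I)^2) = 1, rank((A + 5I)^3) = 0. The eigenspace has dimension 3 - 2 = 1, so there is 1 Jordan block; the rank sequence gives block sizes [3].

Assembling the blocks gives the Jordan form J above.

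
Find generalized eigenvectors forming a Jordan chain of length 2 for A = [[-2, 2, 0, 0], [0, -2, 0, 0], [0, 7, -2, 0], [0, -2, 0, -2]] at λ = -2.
v_1 = [[-2, 1, -8, 2]]^T, v_2 = [[2, 0, 7, -2]]^T

We seek v_1 ∈ ker((A + 2I)^2) \ ker(A + 2I), then set v_{i+1} = (A + 2I) v_i.

One such chain is v_1 = [[-2, 1, -8, 2]]^T, v_2 = [[2, 0, 7, -2]]^T. Check: (A + 2I) v_2 = [[0, 0, 0, 0]]^T = 0.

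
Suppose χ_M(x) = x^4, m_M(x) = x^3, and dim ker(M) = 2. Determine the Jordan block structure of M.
Jordan blocks: (0, 3), (0, 1)

λ = 0: algebraic multiplicity 4 (exponent in χ_M), largest block size 3 (exponent in m_M), 2 blocks (geometric multiplicity). These force block sizes [3, 1].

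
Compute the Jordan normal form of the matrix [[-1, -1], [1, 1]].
J = [[0, 1], [0, 0]]

The characteristic polynomial is det(xI - A) = x^2, so the eigenvalues are 0 (algebraic multiplicity 2).

For λ = 0: rank(A) = 1, rank(A^2) = 0. The eigenspace has dimension 2 - 1 = 1, so there is 1 Jordan block; the rank sequence gives block sizes [2].

Assembling the blocks gives the Jordan form J above.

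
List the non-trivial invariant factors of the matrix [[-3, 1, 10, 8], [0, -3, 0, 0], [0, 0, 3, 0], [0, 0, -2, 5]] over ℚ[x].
(x - 5)(x - 3)(x + 3)^2

The Jordan structure of A has elementary divisors (x + 3)^2, (x - 3), (x - 5). Arranging the block sizes at each eigenvalue in decreasing order and taking row products gives the invariant factors.

Invariant factors (smallest first, each dividing the next): (x - 5)(x - 3)(x + 3)^2.

Check: the last factor (x - 5)(x - 3)(x + 3)^2 is the minimal polynomial, and the product (x - 5)(x - 3)(x + 3)^2 is the characteristic polynomial.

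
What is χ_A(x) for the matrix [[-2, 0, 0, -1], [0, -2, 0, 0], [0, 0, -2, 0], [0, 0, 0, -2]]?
xI - A = [[x + 2, 0, 0, 1], [0, x + 2, 0, 0], [0, 0, x + 2, 0], [0, 0, 0, x + 2]].

Expanding det(xI - A) along the first row:
det(xI - A) = + (x + 2)·det([[x + 2, 0, 0], [0, x + 2, 0], [0, 0, x + 2]]) - (0)·det([[0, 0, 0], [0, x + 2, 0], [0, 0, x + 2]]) + (0)·det([[0, x + 2, 0], [0, 0, 0], [0, 0, x + 2]]) - (1)·det([[0, x + 2, 0], [0, 0, x + 2], [0, 0, 0]]).

Evaluating gives χ_A(x) = x^4 + 8x^3 + 24x^2 + 32x + 16 = (x + 2)^4.

χ_A(x) = (x + 2)^4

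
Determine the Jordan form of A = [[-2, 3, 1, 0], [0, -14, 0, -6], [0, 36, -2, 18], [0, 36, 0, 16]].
J = [[-2, 1, 0, 0], [0, -2, 0, 0], [0, 0, -2, 0], [0, 0, 0, 4]]

The characteristic polynomial is det(xI - A) = (x - 4)(x + 2)^3, so the eigenvalues are -2 (algebraic multiplicity 3), 4 (algebraic multiplicity 1).

For λ = -2: rank(A + 2I) = 2, rank((A + 2I)^2) = 1. The eigenspace has dimension 4 - 2 = 2, so there are 2 Jordan blocks; the rank sequence gives block sizes [2, 1].

For λ = 4: algebraic multiplicity 1 gives one 1×1 block.

Assembling the blocks gives the Jordan form J above.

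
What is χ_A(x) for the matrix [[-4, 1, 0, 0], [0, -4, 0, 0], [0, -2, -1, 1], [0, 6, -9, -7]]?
xI - A = [[x + 4, -1, 0, 0], [0, x + 4, 0, 0], [0, 2, x + 1, -1], [0, -6, 9, x + 7]].

Expanding det(xI - A) along the first row:
det(xI - A) = + (x + 4)·det([[x + 4, 0, 0], [2, x + 1, -1], [-6, 9, x + 7]]) - (-1)·det([[0, 0, 0], [0, x + 1, -1], [0, 9, x + 7]]) + (0)·det([[0, x + 4, 0], [0, 2, -1], [0, -6, x + 7]]) - (0)·det([[0, x + 4, 0], [0, 2, x + 1], [0, -6, 9]]).

Evaluating gives χ_A(x) = x^4 + 16x^3 + 96x^2 + 256x + 256 = (x + 4)^4.

χ_A(x) = (x + 4)^4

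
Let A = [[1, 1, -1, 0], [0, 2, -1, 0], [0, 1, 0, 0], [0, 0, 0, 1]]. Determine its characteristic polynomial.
χ_A(x) = (x - 1)^4

xI - A = [[x - 1, -1, 1, 0], [0, x - 2, 1, 0], [0, -1, x, 0], [0, 0, 0, x - 1]].

Expanding det(xI - A) along the first row:
det(xI - A) = + (x - 1)·det([[x - 2, 1, 0], [-1, x, 0], [0, 0, x - 1]]) - (-1)·det([[0, 1, 0], [0, x, 0], [0, 0, x - 1]]) + (1)·det([[0, x - 2, 0], [0, -1, 0], [0, 0, x - 1]]) - (0)·det([[0, x - 2, 1], [0, -1, x], [0, 0, 0]]).

Evaluating gives χ_A(x) = x^4 - 4x^3 + 6x^2 - 4x + 1 = (x - 1)^4.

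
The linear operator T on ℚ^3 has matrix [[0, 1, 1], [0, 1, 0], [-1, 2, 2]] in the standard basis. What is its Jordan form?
The characteristic polynomial is det(xI - A) = (x - 1)^3, so the eigenvalues are 1 (algebraic multiplicity 3).

For λ = 1: rank(A - I) = 2, rank((A - I)^2) = 1, rank((A - I)^3) = 0. The eigenspace has dimension 3 - 2 = 1, so there is 1 Jordan block; the rank sequence gives block sizes [3].

Assembling the blocks gives the Jordan form J above.

J = [[1, 1, 0], [0, 1, 1], [0, 0, 1]]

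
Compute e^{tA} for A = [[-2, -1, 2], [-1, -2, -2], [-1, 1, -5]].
A has Jordan form J = [[-3, 1, 0], [0, -3, 0], [0, 0, -3]] with A = PJP^{-1}, so e^{tA} = P e^{tJ} P^{-1}.

For a Jordan block J_k(λ), e^{tJ_k(λ)} = e^{λt} · (I + tN + t^2 N^2/2! + ... + t^{k-1} N^{k-1}/(k-1)!) where N is the nilpotent superdiagonal part.

Assembling the blocks and conjugating back gives the entries of e^{tA} as shown above.

e^{tA} = [[(t + 1)*e^{-3*t}, -t*e^{-3*t}, 2*t*e^{-3*t}], [-t*e^{-3*t}, (t + 1)*e^{-3*t}, -2*t*e^{-3*t}], [-t*e^{-3*t}, t*e^{-3*t}, (1 - 2*t)*e^{-3*t}]]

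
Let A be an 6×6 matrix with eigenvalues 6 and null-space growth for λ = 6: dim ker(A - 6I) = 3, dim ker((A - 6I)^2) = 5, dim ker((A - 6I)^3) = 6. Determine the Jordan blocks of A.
λ = 6: successive nullity increments [3, 2, 1] count blocks of size ≥ k; block sizes are [3, 2, 1].

Jordan blocks: (6, 3), (6, 2), (6, 1)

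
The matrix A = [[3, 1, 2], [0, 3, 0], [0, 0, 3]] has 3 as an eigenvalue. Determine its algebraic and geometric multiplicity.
algebraic multiplicity 3, geometric multiplicity 2

The characteristic polynomial is (x - 3)^3, so the factor x - 3 appears with exponent 3: the algebraic multiplicity is 3.

rank(A - 3I) = 1, so the eigenspace has dimension 3 - 1 = 2: the geometric multiplicity is 2.

Since 2 < 3, A is not diagonalizable.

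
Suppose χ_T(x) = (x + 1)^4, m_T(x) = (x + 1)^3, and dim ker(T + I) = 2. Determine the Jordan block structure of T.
Jordan blocks: (-1, 3), (-1, 1)

λ = -1: algebraic multiplicity 4 (exponent in χ_T), largest block size 3 (exponent in m_T), 2 blocks (geometric multiplicity). These force block sizes [3, 1].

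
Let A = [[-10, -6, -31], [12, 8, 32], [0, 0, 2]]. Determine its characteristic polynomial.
xI - A = [[x + 10, 6, 31], [-12, x - 8, -32], [0, 0, x - 2]].

Expanding det(xI - A) along the first row:
det(xI - A) = + (x + 10)·det([[x - 8, -32], [0, x - 2]]) - (6)·det([[-12, -32], [0, x - 2]]) + (31)·det([[-12, x - 8], [0, 0]]).

Evaluating gives χ_A(x) = x^3 - 12x + 16 = (x - 2)^2(x + 4).

χ_A(x) = (x - 2)^2(x + 4)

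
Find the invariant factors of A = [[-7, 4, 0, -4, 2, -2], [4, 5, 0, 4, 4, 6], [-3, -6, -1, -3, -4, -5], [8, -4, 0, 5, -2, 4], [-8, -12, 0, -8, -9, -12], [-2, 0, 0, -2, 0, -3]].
x + 1, (x + 1)(x + 3), (x + 1)^2(x + 3)

The Jordan structure of A has elementary divisors (x + 3), (x + 3), (x + 1)^2, (x + 1), (x + 1). Arranging the block sizes at each eigenvalue in decreasing order and taking row products gives the invariant factors.

Invariant factors (smallest first, each dividing the next): x + 1, (x + 1)(x + 3), (x + 1)^2(x + 3).

Check: the last factor (x + 1)^2(x + 3) is the minimal polynomial, and the product (x + 1)^4(x + 3)^2 is the characteristic polynomial.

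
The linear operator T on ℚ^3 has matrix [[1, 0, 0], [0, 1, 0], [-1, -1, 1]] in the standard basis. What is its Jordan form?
The characteristic polynomial is det(xI - A) = (x - 1)^3, so the eigenvalues are 1 (algebraic multiplicity 3).

For λ = 1: rank(A - I) = 1, rank((A - I)^2) = 0. The eigenspace has dimension 3 - 1 = 2, so there are 2 Jordan blocks; the rank sequence gives block sizes [2, 1].

Assembling the blocks gives the Jordan form J above.

J = [[1, 1, 0], [0, 1, 0], [0, 0, 1]]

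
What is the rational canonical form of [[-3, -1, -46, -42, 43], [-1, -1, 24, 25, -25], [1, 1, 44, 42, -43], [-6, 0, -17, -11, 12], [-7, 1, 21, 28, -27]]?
The invariant factors of A (the non-unit diagonal entries of the Smith normal form of xI - A over ℚ[x]) are x + 2, (x - 4)^2(x + 2)^2, each dividing the next. The characteristic polynomial is their product, (x - 4)^2(x + 2)^3.

The rational canonical form is the block-diagonal matrix of companion matrices C(f_i):
R = [[-2, 0, 0, 0, 0], [0, 0, 0, 0, -64], [0, 1, 0, 0, -32], [0, 0, 1, 0, 12], [0, 0, 0, 1, 4]].

R = [[-2, 0, 0, 0, 0], [0, 0, 0, 0, -64], [0, 1, 0, 0, -32], [0, 0, 1, 0, 12], [0, 0, 0, 1, 4]]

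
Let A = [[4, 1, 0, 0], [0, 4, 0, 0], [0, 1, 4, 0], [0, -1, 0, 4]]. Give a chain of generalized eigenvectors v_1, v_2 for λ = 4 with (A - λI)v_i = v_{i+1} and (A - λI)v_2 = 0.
v_1 = [[0, 1, -1, 1]]^T, v_2 = [[1, 0, 1, -1]]^T

We seek v_1 ∈ ker((A - 4I)^2) \ ker(A - 4I), then set v_{i+1} = (A - 4I) v_i.

One such chain is v_1 = [[0, 1, -1, 1]]^T, v_2 = [[1, 0, 1, -1]]^T. Check: (A - 4I) v_2 = [[0, 0, 0, 0]]^T = 0.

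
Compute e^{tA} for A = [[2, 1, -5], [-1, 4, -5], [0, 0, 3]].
A has Jordan form J = [[3, 1, 0], [0, 3, 0], [0, 0, 3]] with A = PJP^{-1}, so e^{tA} = P e^{tJ} P^{-1}.

For a Jordan block J_k(λ), e^{tJ_k(λ)} = e^{λt} · (I + tN + t^2 N^2/2! + ... + t^{k-1} N^{k-1}/(k-1)!) where N is the nilpotent superdiagonal part.

Assembling the blocks and conjugating back gives the entries of e^{tA} as shown above.

e^{tA} = [[(1 - t)*e^{3*t}, t*e^{3*t}, -5*t*e^{3*t}], [-t*e^{3*t}, (t + 1)*e^{3*t}, -5*t*e^{3*t}], [0, 0, e^{3*t}]]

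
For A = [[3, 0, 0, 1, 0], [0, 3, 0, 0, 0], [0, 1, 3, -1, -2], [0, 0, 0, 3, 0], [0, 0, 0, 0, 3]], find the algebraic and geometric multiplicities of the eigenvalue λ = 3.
The characteristic polynomial is (x - 3)^5, so the factor x - 3 appears with exponent 5: the algebraic multiplicity is 5.

rank(A - 3I) = 2, so the eigenspace has dimension 5 - 2 = 3: the geometric multiplicity is 3.

Since 3 < 5, A is not diagonalizable.

algebraic multiplicity 5, geometric multiplicity 3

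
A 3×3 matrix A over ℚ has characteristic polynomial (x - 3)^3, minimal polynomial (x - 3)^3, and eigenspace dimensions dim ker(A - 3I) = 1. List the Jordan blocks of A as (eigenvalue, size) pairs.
Jordan blocks: (3, 3)

λ = 3: algebraic multiplicity 3 (exponent in χ_A), largest block size 3 (exponent in m_A), 1 block (geometric multiplicity). This forces block sizes [3].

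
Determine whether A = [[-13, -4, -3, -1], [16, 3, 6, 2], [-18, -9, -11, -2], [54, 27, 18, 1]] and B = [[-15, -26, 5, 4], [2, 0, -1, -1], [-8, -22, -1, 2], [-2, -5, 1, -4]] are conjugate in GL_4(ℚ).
Yes.

Two matrices over a field are similar if and only if they have the same invariant factors.

Both A and B have characteristic polynomial (x + 5)^4 and minimal polynomial (x + 5)^2. Computing further, both have invariant factors (x + 5)^2, (x + 5)^2. Hence A and B are similar.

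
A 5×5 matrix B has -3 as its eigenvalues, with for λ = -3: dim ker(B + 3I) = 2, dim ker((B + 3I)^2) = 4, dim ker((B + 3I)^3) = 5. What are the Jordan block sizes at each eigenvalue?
λ = -3: successive nullity increments [2, 2, 1] count blocks of size ≥ k; block sizes are [3, 2].

Jordan blocks: (-3, 3), (-3, 2)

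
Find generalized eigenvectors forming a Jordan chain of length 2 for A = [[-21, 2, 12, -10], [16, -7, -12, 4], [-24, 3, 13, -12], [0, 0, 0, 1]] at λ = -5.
We seek v_1 ∈ ker((A + 5I)^2) \ ker(A + 5I), then set v_{i+1} = (A + 5I) v_i.

One such chain is v_1 = [[0, 1, 0, 0]]^T, v_2 = [[2, -2, 3, 0]]^T. Check: (A + 5I) v_2 = [[0, 0, 0, 0]]^T = 0.

v_1 = [[0, 1, 0, 0]]^T, v_2 = [[2, -2, 3, 0]]^T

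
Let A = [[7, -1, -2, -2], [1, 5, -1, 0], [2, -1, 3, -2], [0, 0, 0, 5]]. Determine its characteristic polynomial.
xI - A = [[x - 7, 1, 2, 2], [-1, x - 5, 1, 0], [-2, 1, x - 3, 2], [0, 0, 0, x - 5]].

Expanding det(xI - A) along the first row:
det(xI - A) = + (x - 7)·det([[x - 5, 1, 0], [1, x - 3, 2], [0, 0, x - 5]]) - (1)·det([[-1, 1, 0], [-2, x - 3, 2], [0, 0, x - 5]]) + (2)·det([[-1, x - 5, 0], [-2, 1, 2], [0, 0, x - 5]]) - (2)·det([[-1, x - 5, 1], [-2, 1, x - 3], [0, 0, 0]]).

Evaluating gives χ_A(x) = x^4 - 20x^3 + 150x^2 - 500x + 625 = (x - 5)^4.

χ_A(x) = (x - 5)^4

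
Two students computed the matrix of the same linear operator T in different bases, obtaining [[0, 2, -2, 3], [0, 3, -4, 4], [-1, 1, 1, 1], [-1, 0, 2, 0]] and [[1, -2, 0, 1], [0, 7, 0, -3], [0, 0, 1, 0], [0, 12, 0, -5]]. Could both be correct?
Both have characteristic polynomial (x - 1)^4 and minimal polynomial (x - 1)^2. But rank(A - I) = 2 for A while rank(B - I) = 1 for B, so the number of Jordan blocks at λ = 1 differs. A and B are not similar.

No.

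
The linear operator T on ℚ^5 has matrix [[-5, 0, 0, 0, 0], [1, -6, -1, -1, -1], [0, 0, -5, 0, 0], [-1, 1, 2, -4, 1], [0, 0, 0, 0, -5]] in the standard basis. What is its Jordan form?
J = [[-5, 1, 0, 0, 0], [0, -5, 1, 0, 0], [0, 0, -5, 0, 0], [0, 0, 0, -5, 0], [0, 0, 0, 0, -5]]

The characteristic polynomial is det(xI - A) = (x + 5)^5, so the eigenvalues are -5 (algebraic multiplicity 5).

For λ = -5: rank(A + 5I) = 2, rank((A + 5I)^2) = 1, rank((A + 5I)^3) = 0. The eigenspace has dimension 5 - 2 = 3, so there are 3 Jordan blocks; the rank sequence gives block sizes [3, 1, 1].

Assembling the blocks gives the Jordan form J above.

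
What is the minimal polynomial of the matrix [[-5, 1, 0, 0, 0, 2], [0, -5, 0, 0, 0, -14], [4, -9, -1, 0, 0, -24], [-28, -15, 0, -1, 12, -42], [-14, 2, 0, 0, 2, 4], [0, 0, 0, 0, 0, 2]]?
The characteristic polynomial factors as (x - 2)^2(x + 1)^2(x + 5)^2. The minimal polynomial is ∏(x - λ)^{k_λ} where k_λ is the size of the largest Jordan block at λ.

For λ = -5: rank(A + 5I) = 5, and the largest Jordan block has size 2 (the smallest k with rank((A + 5I)^k) = rank((A + 5I)^(k+1))).
For λ = -1: rank(A + I) = 4, and the largest Jordan block has size 1 (the smallest k with rank((A + I)^k) = rank((A + I)^(k+1))).
For λ = 2: rank(A - 2I) = 4, and the largest Jordan block has size 1 (the smallest k with rank((A - 2I)^k) = rank((A - 2I)^(k+1))).

So m_A(x) = (x - 2)(x + 1)(x + 5)^2.

m_A(x) = (x - 2)(x + 1)(x + 5)^2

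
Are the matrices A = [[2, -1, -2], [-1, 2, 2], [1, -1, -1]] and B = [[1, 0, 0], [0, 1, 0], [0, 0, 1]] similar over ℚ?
Both have characteristic polynomial (x - 1)^3, but the minimal polynomial of A is (x - 1)^2 while the minimal polynomial of B is x - 1. The minimal polynomial is a similarity invariant, so A and B are not similar.

No.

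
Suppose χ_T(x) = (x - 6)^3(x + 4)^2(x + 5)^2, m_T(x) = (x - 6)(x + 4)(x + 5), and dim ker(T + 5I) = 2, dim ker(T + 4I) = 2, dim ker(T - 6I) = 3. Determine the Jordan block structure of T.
λ = -5: algebraic multiplicity 2 (exponent in χ_T), largest block size 1 (exponent in m_T), 2 blocks (geometric multiplicity). These force block sizes [1, 1].
λ = -4: algebraic multiplicity 2 (exponent in χ_T), largest block size 1 (exponent in m_T), 2 blocks (geometric multiplicity). These force block sizes [1, 1].
λ = 6: algebraic multiplicity 3 (exponent in χ_T), largest block size 1 (exponent in m_T), 3 blocks (geometric multiplicity). These force block sizes [1, 1, 1].

Jordan blocks: (-5, 1), (-5, 1), (-4, 1), (-4, 1), (6, 1), (6, 1), (6, 1)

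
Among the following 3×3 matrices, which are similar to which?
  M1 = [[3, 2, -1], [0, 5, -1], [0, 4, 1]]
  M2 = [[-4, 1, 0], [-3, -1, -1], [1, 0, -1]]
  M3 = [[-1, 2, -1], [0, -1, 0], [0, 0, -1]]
Characteristic polynomials: χ_{M1} = (x - 3)^3, χ_{M2} = (x + 2)^3, χ_{M3} = (x + 1)^3.

{M1}: invariant factors x - 3, (x - 3)^2.

{M2}: invariant factors (x + 2)^3.

{M3}: invariant factors x + 1, (x + 1)^2.

Matrices are similar if and only if their invariant-factor lists agree; the partition into similarity classes is {M1}, {M2}, {M3}.

3 classes: {M1}, {M2}, {M3}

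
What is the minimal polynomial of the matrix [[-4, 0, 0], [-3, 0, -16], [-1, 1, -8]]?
The characteristic polynomial factors as (x + 4)^3. The minimal polynomial is ∏(x - λ)^{k_λ} where k_λ is the size of the largest Jordan block at λ.

For λ = -4: rank(A + 4I) = 2, and the largest Jordan block has size 3 (the smallest k with rank((A + 4I)^k) = rank((A + 4I)^(k+1))).

So m_A(x) = (x + 4)^3.

m_A(x) = (x + 4)^3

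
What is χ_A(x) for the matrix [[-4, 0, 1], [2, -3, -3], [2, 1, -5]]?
χ_A(x) = (x + 4)^3

xI - A = [[x + 4, 0, -1], [-2, x + 3, 3], [-2, -1, x + 5]].

Expanding det(xI - A) along the first row:
det(xI - A) = + (x + 4)·det([[x + 3, 3], [-1, x + 5]]) - (0)·det([[-2, 3], [-2, x + 5]]) + (-1)·det([[-2, x + 3], [-2, -1]]).

Evaluating gives χ_A(x) = x^3 + 12x^2 + 48x + 64 = (x + 4)^3.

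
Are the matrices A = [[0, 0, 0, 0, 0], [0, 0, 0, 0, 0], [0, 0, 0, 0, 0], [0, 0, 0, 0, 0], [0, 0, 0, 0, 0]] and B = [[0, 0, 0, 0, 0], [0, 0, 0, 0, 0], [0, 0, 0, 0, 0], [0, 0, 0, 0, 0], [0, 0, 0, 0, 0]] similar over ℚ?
Two matrices over a field are similar if and only if they have the same invariant factors.

Both A and B have characteristic polynomial x^5 and minimal polynomial x. Computing further, both have invariant factors x, x, x, x, x. Hence A and B are similar.

Yes.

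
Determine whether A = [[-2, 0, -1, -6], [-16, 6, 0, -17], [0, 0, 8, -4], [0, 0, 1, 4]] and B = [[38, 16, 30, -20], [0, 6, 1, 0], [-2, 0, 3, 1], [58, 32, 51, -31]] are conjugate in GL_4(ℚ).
Yes.

Two matrices over a field are similar if and only if they have the same invariant factors.

Both A and B have characteristic polynomial (x - 6)^3(x + 2) and minimal polynomial (x - 6)^3(x + 2). Computing further, both have invariant factors (x - 6)^3(x + 2). Hence A and B are similar.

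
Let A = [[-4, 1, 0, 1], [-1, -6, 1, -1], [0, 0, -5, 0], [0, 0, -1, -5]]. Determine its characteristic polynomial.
χ_A(x) = (x + 5)^4

xI - A = [[x + 4, -1, 0, -1], [1, x + 6, -1, 1], [0, 0, x + 5, 0], [0, 0, 1, x + 5]].

Expanding det(xI - A) along the first row:
det(xI - A) = + (x + 4)·det([[x + 6, -1, 1], [0, x + 5, 0], [0, 1, x + 5]]) - (-1)·det([[1, -1, 1], [0, x + 5, 0], [0, 1, x + 5]]) + (0)·det([[1, x + 6, 1], [0, 0, 0], [0, 0, x + 5]]) - (-1)·det([[1, x + 6, -1], [0, 0, x + 5], [0, 0, 1]]).

Evaluating gives χ_A(x) = x^4 + 20x^3 + 150x^2 + 500x + 625 = (x + 5)^4.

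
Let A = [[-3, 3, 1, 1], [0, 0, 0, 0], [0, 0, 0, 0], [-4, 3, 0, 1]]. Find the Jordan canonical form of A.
The characteristic polynomial is det(xI - A) = x^2(x + 1)^2, so the eigenvalues are -1 (algebraic multiplicity 2), 0 (algebraic multiplicity 2).

For λ = -1: rank(A + I) = 3, rank((A + I)^2) = 2. The eigenspace has dimension 4 - 3 = 1, so there is 1 Jordan block; the rank sequence gives block sizes [2].

For λ = 0: rank(A) = 2. The eigenspace has dimension 4 - 2 = 2, so there are 2 Jordan blocks; the rank sequence gives block sizes [1, 1].

Assembling the blocks gives the Jordan form J above.

J = [[-1, 1, 0, 0], [0, -1, 0, 0], [0, 0, 0, 0], [0, 0, 0, 0]]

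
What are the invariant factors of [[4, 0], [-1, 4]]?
(x - 4)^2

The Jordan structure of A has elementary divisors (x - 4)^2. Arranging the block sizes at each eigenvalue in decreasing order and taking row products gives the invariant factors.

Invariant factors (smallest first, each dividing the next): (x - 4)^2.

Check: the last factor (x - 4)^2 is the minimal polynomial, and the product (x - 4)^2 is the characteristic polynomial.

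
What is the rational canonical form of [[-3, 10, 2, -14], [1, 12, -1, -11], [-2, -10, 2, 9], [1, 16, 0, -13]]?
The invariant factors of A (the non-unit diagonal entries of the Smith normal form of xI - A over ℚ[x]) are (x^2 + x + 6)^2, each dividing the next. The characteristic polynomial is their product, (x^2 + x + 6)^2.

The rational canonical form is the block-diagonal matrix of companion matrices C(f_i):
R = [[0, 0, 0, -36], [1, 0, 0, -12], [0, 1, 0, -13], [0, 0, 1, -2]].

Note the characteristic polynomial does not split into linear factors over ℚ, so A has no Jordan form over ℚ; the rational canonical form exists over any field.

R = [[0, 0, 0, -36], [1, 0, 0, -12], [0, 1, 0, -13], [0, 0, 1, -2]]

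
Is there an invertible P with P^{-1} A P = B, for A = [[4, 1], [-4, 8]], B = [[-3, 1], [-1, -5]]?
No.

trace(A) = 12 but trace(B) = -8. The trace is a similarity invariant, so A and B are not similar.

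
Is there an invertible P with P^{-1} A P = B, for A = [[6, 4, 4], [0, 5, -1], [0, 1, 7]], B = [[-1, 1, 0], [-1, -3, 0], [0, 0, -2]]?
trace(A) = 18 but trace(B) = -6. The trace is a similarity invariant, so A and B are not similar.

No.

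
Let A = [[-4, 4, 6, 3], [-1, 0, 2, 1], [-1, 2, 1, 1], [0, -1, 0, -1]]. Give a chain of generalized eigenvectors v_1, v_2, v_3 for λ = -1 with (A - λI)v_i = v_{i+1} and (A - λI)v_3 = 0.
v_1 = [[1, 0, 1, 0]]^T, v_2 = [[3, 1, 1, 0]]^T, v_3 = [[1, 0, 1, -1]]^T

We seek v_1 ∈ ker((A + I)^3) \ ker((A + I)^2), then set v_{i+1} = (A + I) v_i.

One such chain is v_1 = [[1, 0, 1, 0]]^T, v_2 = [[3, 1, 1, 0]]^T, v_3 = [[1, 0, 1, -1]]^T. Check: (A + I) v_3 = [[0, 0, 0, 0]]^T = 0.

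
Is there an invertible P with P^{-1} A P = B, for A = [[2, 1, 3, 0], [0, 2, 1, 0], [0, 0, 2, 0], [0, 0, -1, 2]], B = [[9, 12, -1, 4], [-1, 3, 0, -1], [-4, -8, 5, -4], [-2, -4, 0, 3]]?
No.

trace(A) = 8 but trace(B) = 20. The trace is a similarity invariant, so A and B are not similar.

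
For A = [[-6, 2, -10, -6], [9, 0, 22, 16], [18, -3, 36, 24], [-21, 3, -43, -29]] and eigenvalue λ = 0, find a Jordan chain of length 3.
v_1 = [[1, -2, -4, 5]]^T, v_2 = [[0, 1, 0, 0]]^T, v_3 = [[2, 0, -3, 3]]^T

We seek v_1 ∈ ker(A^3) \ ker(A^2), then set v_{i+1} = A v_i.

One such chain is v_1 = [[1, -2, -4, 5]]^T, v_2 = [[0, 1, 0, 0]]^T, v_3 = [[2, 0, -3, 3]]^T. Check: A v_3 = [[0, 0, 0, 0]]^T = 0.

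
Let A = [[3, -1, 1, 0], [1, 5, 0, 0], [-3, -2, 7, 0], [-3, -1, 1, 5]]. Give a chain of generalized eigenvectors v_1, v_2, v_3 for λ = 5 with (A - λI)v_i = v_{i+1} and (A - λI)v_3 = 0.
v_1 = [[0, 2, 3, -2]]^T, v_2 = [[1, 0, 2, 1]]^T, v_3 = [[0, 1, 1, -1]]^T

We seek v_1 ∈ ker((A - 5I)^3) \ ker((A - 5I)^2), then set v_{i+1} = (A - 5I) v_i.

One such chain is v_1 = [[0, 2, 3, -2]]^T, v_2 = [[1, 0, 2, 1]]^T, v_3 = [[0, 1, 1, -1]]^T. Check: (A - 5I) v_3 = [[0, 0, 0, 0]]^T = 0.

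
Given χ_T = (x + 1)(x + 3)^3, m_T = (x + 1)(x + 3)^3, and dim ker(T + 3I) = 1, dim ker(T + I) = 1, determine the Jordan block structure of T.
Jordan blocks: (-3, 3), (-1, 1)

λ = -3: algebraic multiplicity 3 (exponent in χ_T), largest block size 3 (exponent in m_T), 1 block (geometric multiplicity). This forces block sizes [3].
λ = -1: algebraic multiplicity 1 (exponent in χ_T), largest block size 1 (exponent in m_T), 1 block (geometric multiplicity). This forces block sizes [1].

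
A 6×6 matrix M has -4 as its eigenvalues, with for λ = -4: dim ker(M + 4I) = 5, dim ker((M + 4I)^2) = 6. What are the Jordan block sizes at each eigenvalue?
Jordan blocks: (-4, 2), (-4, 1), (-4, 1), (-4, 1), (-4, 1)

λ = -4: successive nullity increments [5, 1] count blocks of size ≥ k; block sizes are [2, 1, 1, 1, 1].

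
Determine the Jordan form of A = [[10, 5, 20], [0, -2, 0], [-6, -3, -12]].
J = [[-2, 1, 0], [0, -2, 0], [0, 0, 0]]

The characteristic polynomial is det(xI - A) = x(x + 2)^2, so the eigenvalues are -2 (algebraic multiplicity 2), 0 (algebraic multiplicity 1).

For λ = -2: rank(A + 2I) = 2, rank((A + 2I)^2) = 1. The eigenspace has dimension 3 - 2 = 1, so there is 1 Jordan block; the rank sequence gives block sizes [2].

For λ = 0: algebraic multiplicity 1 gives one 1×1 block.

Assembling the blocks gives the Jordan form J above.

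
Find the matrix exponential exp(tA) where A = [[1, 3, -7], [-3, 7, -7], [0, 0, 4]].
e^{tA} = [[(1 - 3*t)*e^{4*t}, 3*t*e^{4*t}, -7*t*e^{4*t}], [-3*t*e^{4*t}, (3*t + 1)*e^{4*t}, -7*t*e^{4*t}], [0, 0, e^{4*t}]]

A has Jordan form J = [[4, 1, 0], [0, 4, 0], [0, 0, 4]] with A = PJP^{-1}, so e^{tA} = P e^{tJ} P^{-1}.

For a Jordan block J_k(λ), e^{tJ_k(λ)} = e^{λt} · (I + tN + t^2 N^2/2! + ... + t^{k-1} N^{k-1}/(k-1)!) where N is the nilpotent superdiagonal part.

Assembling the blocks and conjugating back gives the entries of e^{tA} as shown above.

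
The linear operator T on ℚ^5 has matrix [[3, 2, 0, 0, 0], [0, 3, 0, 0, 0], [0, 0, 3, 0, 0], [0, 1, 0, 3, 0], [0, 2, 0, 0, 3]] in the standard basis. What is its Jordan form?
J = [[3, 1, 0, 0, 0], [0, 3, 0, 0, 0], [0, 0, 3, 0, 0], [0, 0, 0, 3, 0], [0, 0, 0, 0, 3]]

The characteristic polynomial is det(xI - A) = (x - 3)^5, so the eigenvalues are 3 (algebraic multiplicity 5).

For λ = 3: rank(A - 3I) = 1, rank((A - 3I)^2) = 0. The eigenspace has dimension 5 - 1 = 4, so there are 4 Jordan blocks; the rank sequence gives block sizes [2, 1, 1, 1].

Assembling the blocks gives the Jordan form J above.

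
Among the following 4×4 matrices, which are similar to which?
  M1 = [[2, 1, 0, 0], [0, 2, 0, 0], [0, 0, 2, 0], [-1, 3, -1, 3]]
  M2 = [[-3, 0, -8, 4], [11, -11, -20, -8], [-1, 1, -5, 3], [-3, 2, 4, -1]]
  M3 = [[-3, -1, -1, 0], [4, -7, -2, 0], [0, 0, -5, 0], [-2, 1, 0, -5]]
Characteristic polynomials: χ_{M1} = (x - 3)(x - 2)^3, χ_{M2} = (x + 5)^4, χ_{M3} = (x + 5)^4.

{M1}: invariant factors x - 2, (x - 3)(x - 2)^2.

{M2, M3}: invariant factors (x + 5)^2, (x + 5)^2.

Matrices are similar if and only if their invariant-factor lists agree; the partition into similarity classes is {M1}, {M2, M3}.

2 classes: {M1}, {M2, M3}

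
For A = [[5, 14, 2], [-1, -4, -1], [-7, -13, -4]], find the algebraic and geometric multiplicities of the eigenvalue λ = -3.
algebraic multiplicity 2, geometric multiplicity 1

The characteristic polynomial is (x - 3)(x + 3)^2, so the factor x + 3 appears with exponent 2: the algebraic multiplicity is 2.

rank(A + 3I) = 2, so the eigenspace has dimension 3 - 2 = 1: the geometric multiplicity is 1.

Since 1 < 2, A is not diagonalizable.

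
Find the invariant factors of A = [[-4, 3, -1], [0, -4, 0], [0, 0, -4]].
x + 4, (x + 4)^2

The Jordan structure of A has elementary divisors (x + 4)^2, (x + 4). Arranging the block sizes at each eigenvalue in decreasing order and taking row products gives the invariant factors.

Invariant factors (smallest first, each dividing the next): x + 4, (x + 4)^2.

Check: the last factor (x + 4)^2 is the minimal polynomial, and the product (x + 4)^3 is the characteristic polynomial.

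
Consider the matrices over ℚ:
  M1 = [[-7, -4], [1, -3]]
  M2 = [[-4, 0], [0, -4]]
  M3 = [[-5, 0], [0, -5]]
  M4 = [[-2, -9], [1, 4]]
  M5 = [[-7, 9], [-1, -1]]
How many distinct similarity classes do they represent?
5 classes: {M1}, {M2}, {M3}, {M4}, {M5}

Characteristic polynomials: χ_{M1} = (x + 5)^2, χ_{M2} = (x + 4)^2, χ_{M3} = (x + 5)^2, χ_{M4} = (x - 1)^2, χ_{M5} = (x + 4)^2.

{M1}: invariant factors (x + 5)^2.

{M2}: invariant factors x + 4, x + 4.

{M3}: invariant factors x + 5, x + 5.

{M4}: invariant factors (x - 1)^2.

{M5}: invariant factors (x + 4)^2.

Matrices are similar if and only if their invariant-factor lists agree; the partition into similarity classes is {M1}, {M2}, {M3}, {M4}, {M5}.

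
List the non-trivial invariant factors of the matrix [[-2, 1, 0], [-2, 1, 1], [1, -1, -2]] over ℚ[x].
(x + 1)^3

The Jordan structure of A has elementary divisors (x + 1)^3. Arranging the block sizes at each eigenvalue in decreasing order and taking row products gives the invariant factors.

Invariant factors (smallest first, each dividing the next): (x + 1)^3.

Check: the last factor (x + 1)^3 is the minimal polynomial, and the product (x + 1)^3 is the characteristic polynomial.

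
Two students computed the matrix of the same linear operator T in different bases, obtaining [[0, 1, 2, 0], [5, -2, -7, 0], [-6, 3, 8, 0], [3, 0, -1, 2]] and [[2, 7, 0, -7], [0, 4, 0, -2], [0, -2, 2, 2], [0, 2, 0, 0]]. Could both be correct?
No.

Both have characteristic polynomial (x - 2)^4, but the minimal polynomial of A is (x - 2)^3 while the minimal polynomial of B is (x - 2)^2. The minimal polynomial is a similarity invariant, so A and B are not similar.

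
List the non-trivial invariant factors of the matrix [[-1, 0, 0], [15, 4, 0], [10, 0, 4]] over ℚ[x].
x - 4, (x - 4)(x + 1)

The Jordan structure of A has elementary divisors (x + 1), (x - 4), (x - 4). Arranging the block sizes at each eigenvalue in decreasing order and taking row products gives the invariant factors.

Invariant factors (smallest first, each dividing the next): x - 4, (x - 4)(x + 1).

Check: the last factor (x - 4)(x + 1) is the minimal polynomial, and the product (x - 4)^2(x + 1) is the characteristic polynomial.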